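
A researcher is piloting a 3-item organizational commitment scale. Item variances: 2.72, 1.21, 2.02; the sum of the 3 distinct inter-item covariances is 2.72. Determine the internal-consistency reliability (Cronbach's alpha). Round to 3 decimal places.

Σσᵢ² = 2.72 + 1.21 + 2.02 = 5.95
Sum of distinct covariances = 2.72
total variance = Σσᵢ² + 2·Σcov = 5.95 + 2 × 2.72 = 11.39
α = (3/2)·(1 − 5.95/11.39) = 0.716

α = 0.716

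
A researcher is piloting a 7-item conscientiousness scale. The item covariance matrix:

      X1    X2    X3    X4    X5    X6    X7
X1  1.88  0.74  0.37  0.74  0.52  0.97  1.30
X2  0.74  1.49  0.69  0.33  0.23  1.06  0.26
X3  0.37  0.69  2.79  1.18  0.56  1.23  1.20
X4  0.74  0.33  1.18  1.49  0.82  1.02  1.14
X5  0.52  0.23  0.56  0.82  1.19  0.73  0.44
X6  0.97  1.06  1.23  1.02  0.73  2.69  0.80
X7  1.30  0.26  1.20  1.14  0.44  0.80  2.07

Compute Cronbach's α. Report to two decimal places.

α = 0.82

sum of item variances = 1.88 + 1.49 + 2.79 + 1.49 + 1.19 + 2.69 + 2.07 = 13.60
Σ_{i<j} σ_ij = 16.33
σ²_total = 13.60 + 2 × 16.33 = 46.26
α = (k/(k−1))·(1 − sum of item variances/σ²_total) = (7/6)·(1 − 13.60/46.26) = 0.82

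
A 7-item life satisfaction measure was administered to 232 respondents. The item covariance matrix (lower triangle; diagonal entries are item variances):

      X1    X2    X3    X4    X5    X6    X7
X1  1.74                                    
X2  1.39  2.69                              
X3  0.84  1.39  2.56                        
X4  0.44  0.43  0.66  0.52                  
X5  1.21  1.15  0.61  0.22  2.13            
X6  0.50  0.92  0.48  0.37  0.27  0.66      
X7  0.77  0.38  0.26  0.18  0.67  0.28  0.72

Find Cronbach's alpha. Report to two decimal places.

α = 0.83

ΣVar(i) = 1.74 + 2.69 + 2.56 + 0.52 + 2.13 + 0.66 + 0.72 = 11.02
Sum of the distinct covariances = 13.42
Var(T) = 11.02 + 2 × 13.42 = 37.86
α = (k/(k−1))·(1 − ΣVar(i)/Var(T)) = (7/6)·(1 − 11.02/37.86) = 0.83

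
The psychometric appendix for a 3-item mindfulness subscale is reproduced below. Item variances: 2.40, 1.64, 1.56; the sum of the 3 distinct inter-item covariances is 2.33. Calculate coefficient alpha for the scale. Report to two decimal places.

α = 0.68

Σσᵢ² = 2.40 + 1.64 + 1.56 = 5.60
Sum of distinct covariances = 2.33
σ²_T = Σσᵢ² + 2·Σcov = 5.60 + 2 × 2.33 = 10.26
α = (3/2)·(1 − 5.60/10.26) = 0.68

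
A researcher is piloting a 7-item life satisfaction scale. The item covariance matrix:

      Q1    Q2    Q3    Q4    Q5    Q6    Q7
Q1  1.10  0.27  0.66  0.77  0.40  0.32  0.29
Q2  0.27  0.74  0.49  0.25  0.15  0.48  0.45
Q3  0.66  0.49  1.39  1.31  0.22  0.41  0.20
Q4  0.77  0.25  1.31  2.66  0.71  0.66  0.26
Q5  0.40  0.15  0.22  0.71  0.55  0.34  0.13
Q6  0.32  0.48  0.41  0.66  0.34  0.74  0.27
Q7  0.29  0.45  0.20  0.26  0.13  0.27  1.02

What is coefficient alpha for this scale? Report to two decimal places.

Σσ²ᵢ = 1.10 + 0.74 + 1.39 + 2.66 + 0.55 + 0.74 + 1.02 = 8.20
Σ_{i<j} σ_ij = 9.04
Var(T) = 8.20 + 2 × 9.04 = 26.28
α = (k/(k−1))·(1 − Σσ²ᵢ/Var(T)) = (7/6)·(1 − 8.20/26.28) = 0.80

coefficient alpha = 0.80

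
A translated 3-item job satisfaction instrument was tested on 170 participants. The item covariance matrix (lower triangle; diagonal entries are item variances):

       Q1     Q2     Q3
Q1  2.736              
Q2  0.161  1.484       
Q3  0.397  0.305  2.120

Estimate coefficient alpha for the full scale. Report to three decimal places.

Σσ²ᵢ = 2.736 + 1.484 + 2.120 = 6.340
Sum of off-diagonal covariances = 0.863
σ²_total = 6.340 + 2 × 0.863 = 8.066
α = (k/(k−1))·(1 − Σσ²ᵢ/σ²_total) = (3/2)·(1 − 6.340/8.066) = 0.321

α = 0.321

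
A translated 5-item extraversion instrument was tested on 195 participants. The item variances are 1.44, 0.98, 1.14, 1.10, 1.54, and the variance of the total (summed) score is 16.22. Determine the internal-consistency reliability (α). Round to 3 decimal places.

sum of item variances = 1.44 + 0.98 + 1.14 + 1.10 + 1.54 = 6.20
α = (k/(k−1))·(1 − sum of item variances/total variance) = (5/4)·(1 − 6.20/16.22) = 0.772

α = 0.772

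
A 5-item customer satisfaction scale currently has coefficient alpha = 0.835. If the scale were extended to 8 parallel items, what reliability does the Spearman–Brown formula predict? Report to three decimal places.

Length factor m = 8/5 = 1.6000
α' = m·α / (1 + (m−1)·α)
   = 8/5 × 0.835 / (1 + (8/5 − 1) × 0.835)
   = 1.3360 / 1.5010 = 0.890

predicted reliability = 0.890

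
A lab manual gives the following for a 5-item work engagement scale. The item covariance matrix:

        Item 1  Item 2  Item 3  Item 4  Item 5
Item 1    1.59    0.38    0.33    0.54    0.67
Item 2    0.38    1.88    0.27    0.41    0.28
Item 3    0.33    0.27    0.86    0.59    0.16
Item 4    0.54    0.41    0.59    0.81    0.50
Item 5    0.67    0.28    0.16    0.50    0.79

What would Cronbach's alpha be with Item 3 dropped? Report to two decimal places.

Cronbach's alpha = 0.70

Remaining items: Item 1, Item 2, Item 4, Item 5 (k = 4).
Σσ²ᵢ = 1.59 + 1.88 + 0.81 + 0.79 = 5.07
σ²_total = 5.07 + 2 × 2.78 = 10.63
α (item deleted) = (4/3)·(1 − 5.07/10.63) = 0.70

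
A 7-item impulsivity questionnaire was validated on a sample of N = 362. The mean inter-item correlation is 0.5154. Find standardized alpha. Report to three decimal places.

standardized alpha = 0.882

Standardized α = k·r̄ / (1 + (k−1)·r̄) = 7 × 0.5154 / (1 + 6 × 0.5154)
  = 3.6078 / 4.0924 = 0.882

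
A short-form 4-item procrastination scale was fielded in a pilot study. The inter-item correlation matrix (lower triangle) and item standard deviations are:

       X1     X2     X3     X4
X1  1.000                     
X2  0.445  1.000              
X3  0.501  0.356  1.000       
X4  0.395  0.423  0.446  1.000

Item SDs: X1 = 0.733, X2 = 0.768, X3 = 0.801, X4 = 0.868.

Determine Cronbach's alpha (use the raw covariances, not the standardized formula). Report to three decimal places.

Σσ²ᵢ = 0.733² + 0.768² + 0.801² + 0.868² = 2.5221
Covariances σ_ij = r_ij · s_i · s_j:
  σ(X1,X2) = 0.445 × 0.733 × 0.768 = 0.2505
  σ(X1,X3) = 0.501 × 0.733 × 0.801 = 0.2942
  σ(X1,X4) = 0.395 × 0.733 × 0.868 = 0.2513
  σ(X2,X3) = 0.356 × 0.768 × 0.801 = 0.2190
  σ(X2,X4) = 0.423 × 0.768 × 0.868 = 0.2820
  σ(X3,X4) = 0.446 × 0.801 × 0.868 = 0.3101
σ²_T = Σσ²ᵢ + 2·Σσ_ij = 2.5221 + 2 × 1.6071 = 5.7363
α = (4/3)·(1 − 2.5221/5.7363) = 0.747

α = 0.747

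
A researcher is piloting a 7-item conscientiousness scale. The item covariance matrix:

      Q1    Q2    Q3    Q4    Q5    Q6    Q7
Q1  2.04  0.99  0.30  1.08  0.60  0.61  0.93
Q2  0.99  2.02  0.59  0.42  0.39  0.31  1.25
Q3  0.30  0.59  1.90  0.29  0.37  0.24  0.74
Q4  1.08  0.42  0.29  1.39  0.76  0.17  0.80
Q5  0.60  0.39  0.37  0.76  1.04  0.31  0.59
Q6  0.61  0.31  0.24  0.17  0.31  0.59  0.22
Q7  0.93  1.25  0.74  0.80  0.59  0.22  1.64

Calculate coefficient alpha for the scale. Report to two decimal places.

Σσᵢ² = 2.04 + 2.02 + 1.90 + 1.39 + 1.04 + 0.59 + 1.64 = 10.62
Sum of off-diagonal covariances = 11.96
σ²_T = 10.62 + 2 × 11.96 = 34.54
α = (k/(k−1))·(1 − Σσᵢ²/σ²_T) = (7/6)·(1 − 10.62/34.54) = 0.81

coefficient alpha = 0.81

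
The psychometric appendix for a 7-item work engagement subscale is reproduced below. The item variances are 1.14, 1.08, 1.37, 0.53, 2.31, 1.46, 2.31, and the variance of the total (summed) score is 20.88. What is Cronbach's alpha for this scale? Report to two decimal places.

Cronbach's alpha = 0.60

ΣVar(i) = 1.14 + 1.08 + 1.37 + 0.53 + 2.31 + 1.46 + 2.31 = 10.20
α = (k/(k−1))·(1 − ΣVar(i)/total variance) = (7/6)·(1 − 10.20/20.88) = 0.60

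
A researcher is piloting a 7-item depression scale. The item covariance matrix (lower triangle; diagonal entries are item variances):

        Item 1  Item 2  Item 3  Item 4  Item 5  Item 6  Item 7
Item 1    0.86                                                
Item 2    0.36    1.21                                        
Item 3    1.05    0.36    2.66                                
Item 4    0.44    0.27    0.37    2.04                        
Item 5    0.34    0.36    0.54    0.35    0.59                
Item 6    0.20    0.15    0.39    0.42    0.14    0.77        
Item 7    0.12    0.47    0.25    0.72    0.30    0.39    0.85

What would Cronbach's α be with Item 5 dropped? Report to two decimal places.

Remaining items: Item 1, Item 2, Item 3, Item 4, Item 6, Item 7 (k = 6).
sum of item variances = 0.86 + 1.21 + 2.66 + 2.04 + 0.77 + 0.85 = 8.39
Var(T) = 8.39 + 2 × 5.96 = 20.31
α (item deleted) = (6/5)·(1 − 8.39/20.31) = 0.70

α = 0.70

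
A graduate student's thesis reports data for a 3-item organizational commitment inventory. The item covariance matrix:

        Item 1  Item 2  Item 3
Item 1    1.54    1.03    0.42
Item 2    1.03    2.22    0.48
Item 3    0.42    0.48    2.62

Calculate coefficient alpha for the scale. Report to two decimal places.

α = 0.57

sum of item variances = 1.54 + 2.22 + 2.62 = 6.38
Σ_{i<j} σ_ij = 1.93
σ²_T = 6.38 + 2 × 1.93 = 10.24
α = (k/(k−1))·(1 − sum of item variances/σ²_T) = (3/2)·(1 − 6.38/10.24) = 0.57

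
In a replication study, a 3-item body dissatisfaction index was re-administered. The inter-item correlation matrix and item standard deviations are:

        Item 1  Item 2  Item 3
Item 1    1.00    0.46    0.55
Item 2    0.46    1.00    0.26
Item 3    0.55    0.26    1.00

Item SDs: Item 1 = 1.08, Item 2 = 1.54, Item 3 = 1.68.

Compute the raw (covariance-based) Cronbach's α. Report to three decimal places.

Σσ²ᵢ = 1.08² + 1.54² + 1.68² = 6.3604
Covariances σ_ij = r_ij · s_i · s_j:
  σ(Item 1,Item 2) = 0.46 × 1.08 × 1.54 = 0.7651
  σ(Item 1,Item 3) = 0.55 × 1.08 × 1.68 = 0.9979
  σ(Item 2,Item 3) = 0.26 × 1.54 × 1.68 = 0.6727
σ²_T = Σσ²ᵢ + 2·Σσ_ij = 6.3604 + 2 × 2.4357 = 11.2318
α = (3/2)·(1 − 6.3604/11.2318) = 0.651

Cronbach's α = 0.651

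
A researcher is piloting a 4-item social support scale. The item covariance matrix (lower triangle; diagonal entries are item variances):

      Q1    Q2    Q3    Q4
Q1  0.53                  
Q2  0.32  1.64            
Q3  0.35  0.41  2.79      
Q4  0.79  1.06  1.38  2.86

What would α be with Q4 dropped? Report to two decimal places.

α = 0.46

Remaining items: Q1, Q2, Q3 (k = 3).
sum of item variances = 0.53 + 1.64 + 2.79 = 4.96
total variance = 4.96 + 2 × 1.08 = 7.12
α (item deleted) = (3/2)·(1 − 4.96/7.12) = 0.46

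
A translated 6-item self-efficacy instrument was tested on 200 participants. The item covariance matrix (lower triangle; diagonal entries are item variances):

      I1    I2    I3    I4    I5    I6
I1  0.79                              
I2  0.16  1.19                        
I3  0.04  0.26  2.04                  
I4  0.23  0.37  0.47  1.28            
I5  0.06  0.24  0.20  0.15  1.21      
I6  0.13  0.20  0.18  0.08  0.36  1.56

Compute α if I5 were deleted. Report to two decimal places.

α = 0.48

Remaining items: I1, I2, I3, I4, I6 (k = 5).
sum of item variances = 0.79 + 1.19 + 2.04 + 1.28 + 1.56 = 6.86
total variance = 6.86 + 2 × 2.12 = 11.10
α (item deleted) = (5/4)·(1 − 6.86/11.10) = 0.48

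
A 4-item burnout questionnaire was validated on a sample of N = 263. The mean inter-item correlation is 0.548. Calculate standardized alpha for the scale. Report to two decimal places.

standardized alpha = 0.83

Standardized α = k·r̄ / (1 + (k−1)·r̄) = 4 × 0.548 / (1 + 3 × 0.548)
  = 2.1920 / 2.6440 = 0.83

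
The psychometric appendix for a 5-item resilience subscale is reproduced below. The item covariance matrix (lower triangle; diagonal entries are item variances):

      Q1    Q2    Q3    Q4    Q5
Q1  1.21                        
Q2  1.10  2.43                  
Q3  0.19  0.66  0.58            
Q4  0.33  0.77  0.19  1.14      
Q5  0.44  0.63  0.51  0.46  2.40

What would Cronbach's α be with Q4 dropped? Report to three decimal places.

α = 0.688

Remaining items: Q1, Q2, Q3, Q5 (k = 4).
sum of item variances = 1.21 + 2.43 + 0.58 + 2.40 = 6.62
total variance = 6.62 + 2 × 3.53 = 13.68
α (item deleted) = (4/3)·(1 − 6.62/13.68) = 0.688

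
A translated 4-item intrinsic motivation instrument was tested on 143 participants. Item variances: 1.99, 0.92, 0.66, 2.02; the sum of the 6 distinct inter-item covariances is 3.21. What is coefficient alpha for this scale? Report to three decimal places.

α = 0.713

sum of item variances = 1.99 + 0.92 + 0.66 + 2.02 = 5.59
Sum of distinct covariances = 3.21
total variance = sum of item variances + 2·Σcov = 5.59 + 2 × 3.21 = 12.01
α = (4/3)·(1 − 5.59/12.01) = 0.713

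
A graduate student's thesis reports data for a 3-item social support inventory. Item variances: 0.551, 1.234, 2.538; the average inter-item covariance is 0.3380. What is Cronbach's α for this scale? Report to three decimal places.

sum of item variances = 0.551 + 1.234 + 2.538 = 4.323
Sum of the 3 distinct covariances = 3 × 0.3380 = 1.0140
total variance = sum of item variances + 2·Σcov = 4.323 + 2 × 1.0140 = 6.3510
α = (3/2)·(1 − 4.323/6.3510) = 0.479

α = 0.479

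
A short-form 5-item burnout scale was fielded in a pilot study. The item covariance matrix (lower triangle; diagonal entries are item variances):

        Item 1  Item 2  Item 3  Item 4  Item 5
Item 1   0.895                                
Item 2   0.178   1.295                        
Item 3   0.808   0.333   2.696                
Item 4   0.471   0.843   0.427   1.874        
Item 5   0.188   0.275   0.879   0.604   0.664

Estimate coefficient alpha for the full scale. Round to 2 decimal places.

α = 0.72

sum of item variances = 0.895 + 1.295 + 2.696 + 1.874 + 0.664 = 7.424
Sum of off-diagonal covariances = 5.006
σ²_T = 7.424 + 2 × 5.006 = 17.436
α = (k/(k−1))·(1 − sum of item variances/σ²_T) = (5/4)·(1 − 7.424/17.436) = 0.72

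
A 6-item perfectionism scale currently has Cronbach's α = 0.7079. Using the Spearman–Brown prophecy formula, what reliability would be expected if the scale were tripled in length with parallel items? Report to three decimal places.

Length factor m = 3
α' = m·α / (1 + (m−1)·α)
   = 3 × 0.7079 / (1 + (3 − 1) × 0.7079)
   = 2.1237 / 2.4158 = 0.879

predicted reliability = 0.879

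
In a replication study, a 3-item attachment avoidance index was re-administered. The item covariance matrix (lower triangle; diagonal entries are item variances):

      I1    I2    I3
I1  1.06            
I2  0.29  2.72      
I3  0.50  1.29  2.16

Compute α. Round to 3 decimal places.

α = 0.618

Σσ²ᵢ = 1.06 + 2.72 + 2.16 = 5.94
Sum of off-diagonal covariances = 2.08
Var(T) = 5.94 + 2 × 2.08 = 10.10
α = (k/(k−1))·(1 − Σσ²ᵢ/Var(T)) = (3/2)·(1 − 5.94/10.10) = 0.618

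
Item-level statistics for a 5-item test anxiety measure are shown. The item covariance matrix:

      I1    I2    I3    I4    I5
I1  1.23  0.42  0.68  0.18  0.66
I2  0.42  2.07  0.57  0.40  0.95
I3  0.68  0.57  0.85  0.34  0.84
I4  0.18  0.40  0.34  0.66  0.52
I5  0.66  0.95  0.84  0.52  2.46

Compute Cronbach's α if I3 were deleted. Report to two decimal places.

Remaining items: I1, I2, I4, I5 (k = 4).
sum of item variances = 1.23 + 2.07 + 0.66 + 2.46 = 6.42
σ²_T = 6.42 + 2 × 3.13 = 12.68
α (item deleted) = (4/3)·(1 − 6.42/12.68) = 0.66

α = 0.66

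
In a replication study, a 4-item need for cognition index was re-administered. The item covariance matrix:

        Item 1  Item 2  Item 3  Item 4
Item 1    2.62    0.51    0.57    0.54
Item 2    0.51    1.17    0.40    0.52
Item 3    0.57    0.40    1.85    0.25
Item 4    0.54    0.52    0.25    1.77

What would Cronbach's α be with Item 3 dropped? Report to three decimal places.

α = 0.541

Remaining items: Item 1, Item 2, Item 4 (k = 3).
sum of item variances = 2.62 + 1.17 + 1.77 = 5.56
σ²_T = 5.56 + 2 × 1.57 = 8.70
α (item deleted) = (3/2)·(1 − 5.56/8.70) = 0.541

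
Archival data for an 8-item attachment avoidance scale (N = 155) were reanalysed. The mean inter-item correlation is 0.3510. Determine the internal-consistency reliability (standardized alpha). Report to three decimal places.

α = 0.812

Standardized α = k·r̄ / (1 + (k−1)·r̄) = 8 × 0.3510 / (1 + 7 × 0.3510)
  = 2.8080 / 3.4570 = 0.812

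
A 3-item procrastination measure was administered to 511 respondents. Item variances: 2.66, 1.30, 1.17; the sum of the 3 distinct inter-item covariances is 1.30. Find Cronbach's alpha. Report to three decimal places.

Cronbach's alpha = 0.505

Σσ²ᵢ = 2.66 + 1.30 + 1.17 = 5.13
Sum of distinct covariances = 1.30
total variance = Σσ²ᵢ + 2·Σcov = 5.13 + 2 × 1.30 = 7.73
α = (3/2)·(1 − 5.13/7.73) = 0.505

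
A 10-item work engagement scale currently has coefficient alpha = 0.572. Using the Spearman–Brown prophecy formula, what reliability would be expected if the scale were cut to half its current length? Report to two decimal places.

predicted reliability = 0.40

Length factor m = 1/2
α' = m·α / (1 − (1−m)·α)
   = 1/2 × 0.572 / (1 − (1 − 1/2) × 0.572)
   = 0.2860 / 0.7140 = 0.40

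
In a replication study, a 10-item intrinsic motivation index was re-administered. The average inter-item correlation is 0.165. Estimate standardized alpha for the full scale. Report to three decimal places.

Standardized α = k·r̄ / (1 + (k−1)·r̄) = 10 × 0.165 / (1 + 9 × 0.165)
  = 1.6500 / 2.4850 = 0.664

α = 0.664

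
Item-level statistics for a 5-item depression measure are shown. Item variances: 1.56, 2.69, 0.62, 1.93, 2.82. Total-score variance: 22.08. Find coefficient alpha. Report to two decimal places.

sum of item variances = 1.56 + 2.69 + 0.62 + 1.93 + 2.82 = 9.62
α = (k/(k−1))·(1 − sum of item variances/σ²_total) = (5/4)·(1 − 9.62/22.08) = 0.71

α = 0.71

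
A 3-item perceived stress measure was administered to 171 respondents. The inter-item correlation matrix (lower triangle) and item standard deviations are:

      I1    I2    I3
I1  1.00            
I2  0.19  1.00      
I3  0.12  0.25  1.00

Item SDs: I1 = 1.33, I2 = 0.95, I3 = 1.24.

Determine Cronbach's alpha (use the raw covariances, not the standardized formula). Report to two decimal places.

Σσ²ᵢ = 1.33² + 0.95² + 1.24² = 4.2090
Covariances σ_ij = r_ij · s_i · s_j:
  σ(I1,I2) = 0.19 × 1.33 × 0.95 = 0.2401
  σ(I1,I3) = 0.12 × 1.33 × 1.24 = 0.1979
  σ(I2,I3) = 0.25 × 0.95 × 1.24 = 0.2945
σ²_T = Σσ²ᵢ + 2·Σσ_ij = 4.2090 + 2 × 0.7325 = 5.6740
α = (3/2)·(1 − 4.2090/5.6740) = 0.39

Cronbach's alpha = 0.39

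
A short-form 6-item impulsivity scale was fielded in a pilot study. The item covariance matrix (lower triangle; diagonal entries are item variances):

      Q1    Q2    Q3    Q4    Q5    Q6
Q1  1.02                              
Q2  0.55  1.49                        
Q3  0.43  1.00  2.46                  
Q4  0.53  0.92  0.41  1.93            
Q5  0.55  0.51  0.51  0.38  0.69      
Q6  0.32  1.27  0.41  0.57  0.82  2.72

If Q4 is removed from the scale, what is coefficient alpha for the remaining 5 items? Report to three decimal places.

α = 0.754

Remaining items: Q1, Q2, Q3, Q5, Q6 (k = 5).
Σσ²ᵢ = 1.02 + 1.49 + 2.46 + 0.69 + 2.72 = 8.38
σ²_T = 8.38 + 2 × 6.37 = 21.12
α (item deleted) = (5/4)·(1 − 8.38/21.12) = 0.754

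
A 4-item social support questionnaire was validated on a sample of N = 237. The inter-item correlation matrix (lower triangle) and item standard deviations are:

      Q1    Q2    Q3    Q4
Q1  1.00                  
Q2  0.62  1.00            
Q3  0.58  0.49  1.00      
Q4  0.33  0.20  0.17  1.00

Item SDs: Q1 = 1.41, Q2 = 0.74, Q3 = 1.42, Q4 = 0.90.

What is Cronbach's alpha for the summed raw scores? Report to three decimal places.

Cronbach's alpha = 0.714

Σσ²ᵢ = 1.41² + 0.74² + 1.42² + 0.90² = 5.3621
Covariances σ_ij = r_ij · s_i · s_j:
  σ(Q1,Q2) = 0.62 × 1.41 × 0.74 = 0.6469
  σ(Q1,Q3) = 0.58 × 1.41 × 1.42 = 1.1613
  σ(Q1,Q4) = 0.33 × 1.41 × 0.90 = 0.4188
  σ(Q2,Q3) = 0.49 × 0.74 × 1.42 = 0.5149
  σ(Q2,Q4) = 0.20 × 0.74 × 0.90 = 0.1332
  σ(Q3,Q4) = 0.17 × 1.42 × 0.90 = 0.2173
σ²_T = Σσ²ᵢ + 2·Σσ_ij = 5.3621 + 2 × 3.0924 = 11.5469
α = (4/3)·(1 − 5.3621/11.5469) = 0.714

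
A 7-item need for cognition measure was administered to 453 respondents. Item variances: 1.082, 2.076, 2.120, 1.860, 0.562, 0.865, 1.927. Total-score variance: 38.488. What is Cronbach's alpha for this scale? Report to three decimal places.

α = 0.849

ΣVar(i) = 1.082 + 2.076 + 2.120 + 1.860 + 0.562 + 0.865 + 1.927 = 10.492
α = (k/(k−1))·(1 − ΣVar(i)/σ²_T) = (7/6)·(1 − 10.492/38.488) = 0.849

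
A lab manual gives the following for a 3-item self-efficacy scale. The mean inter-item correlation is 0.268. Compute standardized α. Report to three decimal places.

Standardized α = k·r̄ / (1 + (k−1)·r̄) = 3 × 0.268 / (1 + 2 × 0.268)
  = 0.8040 / 1.5360 = 0.523

α = 0.523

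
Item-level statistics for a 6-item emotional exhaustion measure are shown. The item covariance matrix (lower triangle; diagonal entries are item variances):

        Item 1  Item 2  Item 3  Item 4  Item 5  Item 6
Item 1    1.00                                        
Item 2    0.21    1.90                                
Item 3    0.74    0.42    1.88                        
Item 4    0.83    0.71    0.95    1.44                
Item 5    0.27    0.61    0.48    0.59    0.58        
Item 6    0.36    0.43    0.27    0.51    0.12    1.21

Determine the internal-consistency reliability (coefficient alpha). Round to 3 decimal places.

coefficient alpha = 0.782

Σσ²ᵢ = 1.00 + 1.90 + 1.88 + 1.44 + 0.58 + 1.21 = 8.01
Sum of the distinct covariances = 7.50
σ²_T = 8.01 + 2 × 7.50 = 23.01
α = (k/(k−1))·(1 − Σσ²ᵢ/σ²_T) = (6/5)·(1 − 8.01/23.01) = 0.782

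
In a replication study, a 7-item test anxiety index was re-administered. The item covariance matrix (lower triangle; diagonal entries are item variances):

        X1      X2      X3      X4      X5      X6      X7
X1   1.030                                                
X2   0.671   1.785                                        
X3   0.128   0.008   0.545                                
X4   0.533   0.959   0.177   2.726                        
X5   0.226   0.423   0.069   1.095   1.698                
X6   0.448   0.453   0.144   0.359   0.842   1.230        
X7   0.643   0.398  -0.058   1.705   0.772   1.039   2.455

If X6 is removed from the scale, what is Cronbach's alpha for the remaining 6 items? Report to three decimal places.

Cronbach's alpha = 0.723

Remaining items: X1, X2, X3, X4, X5, X7 (k = 6).
ΣVar(i) = 1.030 + 1.785 + 0.545 + 2.726 + 1.698 + 2.455 = 10.239
total variance = 10.239 + 2 × 7.749 = 25.737
α (item deleted) = (6/5)·(1 − 10.239/25.737) = 0.723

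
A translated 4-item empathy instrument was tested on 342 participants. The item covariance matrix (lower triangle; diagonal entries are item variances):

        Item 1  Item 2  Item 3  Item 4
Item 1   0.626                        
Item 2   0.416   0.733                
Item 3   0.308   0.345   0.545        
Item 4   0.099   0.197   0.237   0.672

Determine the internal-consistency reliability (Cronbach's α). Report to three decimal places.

α = 0.739

sum of item variances = 0.626 + 0.733 + 0.545 + 0.672 = 2.576
Sum of the distinct covariances = 1.602
σ²_T = 2.576 + 2 × 1.602 = 5.780
α = (k/(k−1))·(1 − sum of item variances/σ²_T) = (4/3)·(1 − 2.576/5.780) = 0.739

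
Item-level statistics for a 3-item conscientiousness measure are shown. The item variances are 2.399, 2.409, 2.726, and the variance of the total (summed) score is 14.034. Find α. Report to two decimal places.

sum of item variances = 2.399 + 2.409 + 2.726 = 7.534
α = (k/(k−1))·(1 − sum of item variances/σ²_total) = (3/2)·(1 − 7.534/14.034) = 0.69

α = 0.69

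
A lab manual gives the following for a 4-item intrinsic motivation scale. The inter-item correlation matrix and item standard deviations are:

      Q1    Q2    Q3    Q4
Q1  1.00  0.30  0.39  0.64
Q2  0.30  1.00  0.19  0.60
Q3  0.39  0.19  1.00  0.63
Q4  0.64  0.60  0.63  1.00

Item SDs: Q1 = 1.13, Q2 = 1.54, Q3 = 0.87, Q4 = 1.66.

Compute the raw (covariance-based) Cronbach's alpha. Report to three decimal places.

Cronbach's alpha = 0.764

Σσ²ᵢ = 1.13² + 1.54² + 0.87² + 1.66² = 7.1610
Covariances σ_ij = r_ij · s_i · s_j:
  σ(Q1,Q2) = 0.30 × 1.13 × 1.54 = 0.5221
  σ(Q1,Q3) = 0.39 × 1.13 × 0.87 = 0.3834
  σ(Q1,Q4) = 0.64 × 1.13 × 1.66 = 1.2005
  σ(Q2,Q3) = 0.19 × 1.54 × 0.87 = 0.2546
  σ(Q2,Q4) = 0.60 × 1.54 × 1.66 = 1.5338
  σ(Q3,Q4) = 0.63 × 0.87 × 1.66 = 0.9098
σ²_T = Σσ²ᵢ + 2·Σσ_ij = 7.1610 + 2 × 4.8042 = 16.7694
α = (4/3)·(1 − 7.1610/16.7694) = 0.764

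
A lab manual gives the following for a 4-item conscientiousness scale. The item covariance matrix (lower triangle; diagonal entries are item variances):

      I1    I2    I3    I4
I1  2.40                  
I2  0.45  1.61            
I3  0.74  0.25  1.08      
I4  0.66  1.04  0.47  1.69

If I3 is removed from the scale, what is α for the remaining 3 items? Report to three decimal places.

α = 0.645

Remaining items: I1, I2, I4 (k = 3).
sum of item variances = 2.40 + 1.61 + 1.69 = 5.70
total variance = 5.70 + 2 × 2.15 = 10.00
α (item deleted) = (3/2)·(1 − 5.70/10.00) = 0.645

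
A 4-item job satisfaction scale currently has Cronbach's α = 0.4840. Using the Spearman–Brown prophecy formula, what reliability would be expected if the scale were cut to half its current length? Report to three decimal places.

Length factor m = 1/2
α' = m·α / (1 − (1−m)·α)
   = 1/2 × 0.4840 / (1 − (1 − 1/2) × 0.4840)
   = 0.2420 / 0.7580 = 0.319

predicted reliability = 0.319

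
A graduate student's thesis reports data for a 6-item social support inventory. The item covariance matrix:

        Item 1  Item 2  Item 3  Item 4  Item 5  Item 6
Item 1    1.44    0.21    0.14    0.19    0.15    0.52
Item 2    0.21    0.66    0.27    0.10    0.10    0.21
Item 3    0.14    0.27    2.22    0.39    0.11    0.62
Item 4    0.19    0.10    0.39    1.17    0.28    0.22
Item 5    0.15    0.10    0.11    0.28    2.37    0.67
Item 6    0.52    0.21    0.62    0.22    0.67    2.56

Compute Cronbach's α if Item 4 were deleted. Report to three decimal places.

α = 0.492

Remaining items: Item 1, Item 2, Item 3, Item 5, Item 6 (k = 5).
Σσ²ᵢ = 1.44 + 0.66 + 2.22 + 2.37 + 2.56 = 9.25
total variance = 9.25 + 2 × 3.00 = 15.25
α (item deleted) = (5/4)·(1 − 9.25/15.25) = 0.492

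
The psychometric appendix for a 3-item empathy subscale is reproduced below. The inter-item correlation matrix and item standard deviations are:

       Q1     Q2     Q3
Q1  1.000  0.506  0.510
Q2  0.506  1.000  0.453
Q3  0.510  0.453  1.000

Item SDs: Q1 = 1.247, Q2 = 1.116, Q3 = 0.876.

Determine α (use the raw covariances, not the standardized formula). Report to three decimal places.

Σσ²ᵢ = 1.247² + 1.116² + 0.876² = 3.5678
Covariances σ_ij = r_ij · s_i · s_j:
  σ(Q1,Q2) = 0.506 × 1.247 × 1.116 = 0.7042
  σ(Q1,Q3) = 0.510 × 1.247 × 0.876 = 0.5571
  σ(Q2,Q3) = 0.453 × 1.116 × 0.876 = 0.4429
σ²_T = Σσ²ᵢ + 2·Σσ_ij = 3.5678 + 2 × 1.7042 = 6.9762
α = (3/2)·(1 − 3.5678/6.9762) = 0.733

α = 0.733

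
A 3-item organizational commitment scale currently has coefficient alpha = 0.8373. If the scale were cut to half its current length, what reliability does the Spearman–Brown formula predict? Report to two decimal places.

predicted reliability = 0.72

Length factor m = 1/2
α' = m·α / (1 − (1−m)·α)
   = 1/2 × 0.8373 / (1 − (1 − 1/2) × 0.8373)
   = 0.4187 / 0.5814 = 0.72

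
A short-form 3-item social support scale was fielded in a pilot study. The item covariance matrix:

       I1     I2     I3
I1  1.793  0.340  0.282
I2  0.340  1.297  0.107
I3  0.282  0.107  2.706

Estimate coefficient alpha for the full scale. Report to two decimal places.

ΣVar(i) = 1.793 + 1.297 + 2.706 = 5.796
Sum of the distinct covariances = 0.729
Var(T) = 5.796 + 2 × 0.729 = 7.254
α = (k/(k−1))·(1 − ΣVar(i)/Var(T)) = (3/2)·(1 − 5.796/7.254) = 0.30

α = 0.30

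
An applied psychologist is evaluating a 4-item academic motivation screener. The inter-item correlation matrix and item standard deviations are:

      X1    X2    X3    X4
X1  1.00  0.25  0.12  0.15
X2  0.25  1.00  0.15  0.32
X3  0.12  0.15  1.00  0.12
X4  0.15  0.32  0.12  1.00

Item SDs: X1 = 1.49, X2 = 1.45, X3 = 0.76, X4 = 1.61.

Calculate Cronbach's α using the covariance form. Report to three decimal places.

Σσ²ᵢ = 1.49² + 1.45² + 0.76² + 1.61² = 7.4923
Covariances σ_ij = r_ij · s_i · s_j:
  σ(X1,X2) = 0.25 × 1.49 × 1.45 = 0.5401
  σ(X1,X3) = 0.12 × 1.49 × 0.76 = 0.1359
  σ(X1,X4) = 0.15 × 1.49 × 1.61 = 0.3598
  σ(X2,X3) = 0.15 × 1.45 × 0.76 = 0.1653
  σ(X2,X4) = 0.32 × 1.45 × 1.61 = 0.7470
  σ(X3,X4) = 0.12 × 0.76 × 1.61 = 0.1468
σ²_T = Σσ²ᵢ + 2·Σσ_ij = 7.4923 + 2 × 2.0949 = 11.6821
α = (4/3)·(1 − 7.4923/11.6821) = 0.478

Cronbach's α = 0.478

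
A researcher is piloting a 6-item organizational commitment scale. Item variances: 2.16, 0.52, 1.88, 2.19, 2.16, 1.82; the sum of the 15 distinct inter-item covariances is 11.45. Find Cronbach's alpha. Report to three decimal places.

α = 0.817

Σσ²ᵢ = 2.16 + 0.52 + 1.88 + 2.19 + 2.16 + 1.82 = 10.73
Sum of distinct covariances = 11.45
total variance = Σσ²ᵢ + 2·Σcov = 10.73 + 2 × 11.45 = 33.63
α = (6/5)·(1 − 10.73/33.63) = 0.817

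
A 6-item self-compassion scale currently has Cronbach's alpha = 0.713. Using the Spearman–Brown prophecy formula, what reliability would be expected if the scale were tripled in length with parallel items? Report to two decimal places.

predicted reliability = 0.88

Length factor m = 3
α' = m·α / (1 + (m−1)·α)
   = 3 × 0.713 / (1 + (3 − 1) × 0.713)
   = 2.1390 / 2.4260 = 0.88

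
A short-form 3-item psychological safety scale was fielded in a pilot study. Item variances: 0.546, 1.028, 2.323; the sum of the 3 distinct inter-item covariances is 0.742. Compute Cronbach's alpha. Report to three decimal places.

Cronbach's alpha = 0.414

ΣVar(i) = 0.546 + 1.028 + 2.323 = 3.897
Sum of distinct covariances = 0.742
σ²_T = ΣVar(i) + 2·Σcov = 3.897 + 2 × 0.742 = 5.381
α = (3/2)·(1 − 3.897/5.381) = 0.414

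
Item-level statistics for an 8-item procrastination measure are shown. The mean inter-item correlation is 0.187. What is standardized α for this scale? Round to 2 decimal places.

α = 0.65

Standardized α = k·r̄ / (1 + (k−1)·r̄) = 8 × 0.187 / (1 + 7 × 0.187)
  = 1.4960 / 2.3090 = 0.65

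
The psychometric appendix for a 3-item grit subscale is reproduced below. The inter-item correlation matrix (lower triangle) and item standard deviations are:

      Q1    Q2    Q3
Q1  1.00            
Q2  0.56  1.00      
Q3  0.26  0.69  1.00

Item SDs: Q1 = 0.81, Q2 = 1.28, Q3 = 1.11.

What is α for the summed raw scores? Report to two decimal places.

Σσ²ᵢ = 0.81² + 1.28² + 1.11² = 3.5266
Covariances σ_ij = r_ij · s_i · s_j:
  σ(Q1,Q2) = 0.56 × 0.81 × 1.28 = 0.5806
  σ(Q1,Q3) = 0.26 × 0.81 × 1.11 = 0.2338
  σ(Q2,Q3) = 0.69 × 1.28 × 1.11 = 0.9804
σ²_T = Σσ²ᵢ + 2·Σσ_ij = 3.5266 + 2 × 1.7948 = 7.1162
α = (3/2)·(1 − 3.5266/7.1162) = 0.76

α = 0.76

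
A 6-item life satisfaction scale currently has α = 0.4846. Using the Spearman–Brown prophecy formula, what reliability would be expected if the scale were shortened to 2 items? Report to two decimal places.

Length factor m = 2/6 = 0.3333
α' = m·α / (1 − (1−m)·α)
   = 2/6 × 0.4846 / (1 − (1 − 2/6) × 0.4846)
   = 0.1615 / 0.6769 = 0.24

predicted reliability = 0.24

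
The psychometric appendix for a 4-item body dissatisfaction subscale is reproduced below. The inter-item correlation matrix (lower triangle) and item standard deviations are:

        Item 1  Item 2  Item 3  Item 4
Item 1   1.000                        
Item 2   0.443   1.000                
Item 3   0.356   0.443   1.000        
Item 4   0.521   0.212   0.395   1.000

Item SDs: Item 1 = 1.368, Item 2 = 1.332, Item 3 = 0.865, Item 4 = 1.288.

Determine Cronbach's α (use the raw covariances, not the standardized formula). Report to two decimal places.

α = 0.71

Σσ²ᵢ = 1.368² + 1.332² + 0.865² + 1.288² = 6.0528
Covariances σ_ij = r_ij · s_i · s_j:
  σ(Item 1,Item 2) = 0.443 × 1.368 × 1.332 = 0.8072
  σ(Item 1,Item 3) = 0.356 × 1.368 × 0.865 = 0.4213
  σ(Item 1,Item 4) = 0.521 × 1.368 × 1.288 = 0.9180
  σ(Item 2,Item 3) = 0.443 × 1.332 × 0.865 = 0.5104
  σ(Item 2,Item 4) = 0.212 × 1.332 × 1.288 = 0.3637
  σ(Item 3,Item 4) = 0.395 × 0.865 × 1.288 = 0.4401
σ²_T = Σσ²ᵢ + 2·Σσ_ij = 6.0528 + 2 × 3.4607 = 12.9742
α = (4/3)·(1 − 6.0528/12.9742) = 0.71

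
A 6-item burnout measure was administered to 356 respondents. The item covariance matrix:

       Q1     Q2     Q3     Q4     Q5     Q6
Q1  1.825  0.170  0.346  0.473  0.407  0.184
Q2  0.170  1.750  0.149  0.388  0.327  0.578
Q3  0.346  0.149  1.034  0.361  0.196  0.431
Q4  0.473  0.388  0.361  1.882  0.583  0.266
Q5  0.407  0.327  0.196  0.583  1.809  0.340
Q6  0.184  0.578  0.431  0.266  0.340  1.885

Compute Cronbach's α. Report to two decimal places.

Cronbach's α = 0.61

Σσ²ᵢ = 1.825 + 1.750 + 1.034 + 1.882 + 1.809 + 1.885 = 10.185
Sum of off-diagonal covariances = 5.199
σ²_total = 10.185 + 2 × 5.199 = 20.583
α = (k/(k−1))·(1 − Σσ²ᵢ/σ²_total) = (6/5)·(1 − 10.185/20.583) = 0.61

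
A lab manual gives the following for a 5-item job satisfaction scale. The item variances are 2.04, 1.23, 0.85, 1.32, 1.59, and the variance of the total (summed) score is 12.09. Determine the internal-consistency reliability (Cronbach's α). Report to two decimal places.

Cronbach's α = 0.52

ΣVar(i) = 2.04 + 1.23 + 0.85 + 1.32 + 1.59 = 7.03
α = (k/(k−1))·(1 − ΣVar(i)/total variance) = (5/4)·(1 − 7.03/12.09) = 0.52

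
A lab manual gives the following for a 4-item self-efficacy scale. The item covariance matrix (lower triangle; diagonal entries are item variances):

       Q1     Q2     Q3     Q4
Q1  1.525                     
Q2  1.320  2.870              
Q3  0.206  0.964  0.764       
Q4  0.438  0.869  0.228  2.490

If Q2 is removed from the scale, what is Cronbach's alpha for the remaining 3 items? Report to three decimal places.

α = 0.401

Remaining items: Q1, Q3, Q4 (k = 3).
ΣVar(i) = 1.525 + 0.764 + 2.490 = 4.779
σ²_T = 4.779 + 2 × 0.872 = 6.523
α (item deleted) = (3/2)·(1 − 4.779/6.523) = 0.401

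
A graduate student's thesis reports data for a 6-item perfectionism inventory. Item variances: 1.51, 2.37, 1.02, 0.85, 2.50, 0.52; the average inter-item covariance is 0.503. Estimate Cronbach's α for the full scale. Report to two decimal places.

Cronbach's α = 0.76

Σσᵢ² = 1.51 + 2.37 + 1.02 + 0.85 + 2.50 + 0.52 = 8.77
Sum of the 15 distinct covariances = 15 × 0.503 = 7.545
σ²_T = Σσᵢ² + 2·Σcov = 8.77 + 2 × 7.545 = 23.860
α = (6/5)·(1 − 8.77/23.860) = 0.76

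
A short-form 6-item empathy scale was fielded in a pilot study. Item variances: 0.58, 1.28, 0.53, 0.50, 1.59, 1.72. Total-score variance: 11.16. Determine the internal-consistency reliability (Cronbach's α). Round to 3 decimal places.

Σσ²ᵢ = 0.58 + 1.28 + 0.53 + 0.50 + 1.59 + 1.72 = 6.20
α = (k/(k−1))·(1 − Σσ²ᵢ/Var(T)) = (6/5)·(1 − 6.20/11.16) = 0.533

α = 0.533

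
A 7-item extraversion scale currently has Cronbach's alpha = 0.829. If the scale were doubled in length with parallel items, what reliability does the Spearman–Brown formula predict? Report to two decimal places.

predicted reliability = 0.91

Length factor m = 2
α' = m·α / (1 + (m−1)·α)
   = 2 × 0.829 / (1 + (2 − 1) × 0.829)
   = 1.6580 / 1.8290 = 0.91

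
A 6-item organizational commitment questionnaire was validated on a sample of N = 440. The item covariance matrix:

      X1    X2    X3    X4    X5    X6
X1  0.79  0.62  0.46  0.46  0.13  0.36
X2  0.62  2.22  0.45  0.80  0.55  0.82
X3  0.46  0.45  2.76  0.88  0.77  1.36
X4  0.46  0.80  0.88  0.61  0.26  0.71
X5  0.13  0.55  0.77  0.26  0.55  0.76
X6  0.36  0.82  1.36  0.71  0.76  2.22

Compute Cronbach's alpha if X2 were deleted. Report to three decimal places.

α = 0.800

Remaining items: X1, X3, X4, X5, X6 (k = 5).
ΣVar(i) = 0.79 + 2.76 + 0.61 + 0.55 + 2.22 = 6.93
Var(T) = 6.93 + 2 × 6.15 = 19.23
α (item deleted) = (5/4)·(1 − 6.93/19.23) = 0.800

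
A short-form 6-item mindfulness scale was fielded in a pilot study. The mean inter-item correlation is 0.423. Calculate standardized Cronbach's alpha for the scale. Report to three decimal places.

Standardized α = k·r̄ / (1 + (k−1)·r̄) = 6 × 0.423 / (1 + 5 × 0.423)
  = 2.5380 / 3.1150 = 0.815

standardized Cronbach's alpha = 0.815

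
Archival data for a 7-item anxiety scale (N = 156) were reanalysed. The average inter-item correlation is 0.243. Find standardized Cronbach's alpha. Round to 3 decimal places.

standardized Cronbach's alpha = 0.692

Standardized α = k·r̄ / (1 + (k−1)·r̄) = 7 × 0.243 / (1 + 6 × 0.243)
  = 1.7010 / 2.4580 = 0.692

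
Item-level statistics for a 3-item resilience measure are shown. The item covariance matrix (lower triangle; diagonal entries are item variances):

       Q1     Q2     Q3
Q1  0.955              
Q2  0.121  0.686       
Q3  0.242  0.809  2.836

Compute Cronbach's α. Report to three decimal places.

sum of item variances = 0.955 + 0.686 + 2.836 = 4.477
Sum of off-diagonal covariances = 1.172
σ²_T = 4.477 + 2 × 1.172 = 6.821
α = (k/(k−1))·(1 − sum of item variances/σ²_T) = (3/2)·(1 − 4.477/6.821) = 0.515

α = 0.515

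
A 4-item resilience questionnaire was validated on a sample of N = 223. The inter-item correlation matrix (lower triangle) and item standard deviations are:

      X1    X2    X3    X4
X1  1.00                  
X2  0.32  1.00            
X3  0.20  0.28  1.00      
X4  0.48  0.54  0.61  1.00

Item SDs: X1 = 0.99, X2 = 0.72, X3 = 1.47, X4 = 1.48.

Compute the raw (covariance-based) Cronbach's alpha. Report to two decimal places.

Cronbach's alpha = 0.72

Σσ²ᵢ = 0.99² + 0.72² + 1.47² + 1.48² = 5.8498
Covariances σ_ij = r_ij · s_i · s_j:
  σ(X1,X2) = 0.32 × 0.99 × 0.72 = 0.2281
  σ(X1,X3) = 0.20 × 0.99 × 1.47 = 0.2911
  σ(X1,X4) = 0.48 × 0.99 × 1.48 = 0.7033
  σ(X2,X3) = 0.28 × 0.72 × 1.47 = 0.2964
  σ(X2,X4) = 0.54 × 0.72 × 1.48 = 0.5754
  σ(X3,X4) = 0.61 × 1.47 × 1.48 = 1.3271
σ²_T = Σσ²ᵢ + 2·Σσ_ij = 5.8498 + 2 × 3.4214 = 12.6926
α = (4/3)·(1 − 5.8498/12.6926) = 0.72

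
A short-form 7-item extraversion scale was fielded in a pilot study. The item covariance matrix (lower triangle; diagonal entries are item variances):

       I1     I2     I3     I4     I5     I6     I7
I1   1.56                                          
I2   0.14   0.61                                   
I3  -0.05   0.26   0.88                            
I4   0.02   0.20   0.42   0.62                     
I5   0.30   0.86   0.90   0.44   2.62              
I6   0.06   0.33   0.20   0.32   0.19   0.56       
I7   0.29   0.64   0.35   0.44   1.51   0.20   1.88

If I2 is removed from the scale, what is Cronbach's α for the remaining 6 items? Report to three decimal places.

Remaining items: I1, I3, I4, I5, I6, I7 (k = 6).
ΣVar(i) = 1.56 + 0.88 + 0.62 + 2.62 + 0.56 + 1.88 = 8.12
σ²_T = 8.12 + 2 × 5.59 = 19.30
α (item deleted) = (6/5)·(1 − 8.12/19.30) = 0.695

α = 0.695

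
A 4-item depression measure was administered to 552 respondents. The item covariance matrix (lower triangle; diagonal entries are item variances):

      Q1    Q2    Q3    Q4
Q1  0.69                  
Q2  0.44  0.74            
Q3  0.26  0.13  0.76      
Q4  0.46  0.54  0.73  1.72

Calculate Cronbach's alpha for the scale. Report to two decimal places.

Cronbach's alpha = 0.76

Σσᵢ² = 0.69 + 0.74 + 0.76 + 1.72 = 3.91
Sum of the distinct covariances = 2.56
σ²_T = 3.91 + 2 × 2.56 = 9.03
α = (k/(k−1))·(1 − Σσᵢ²/σ²_T) = (4/3)·(1 − 3.91/9.03) = 0.76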